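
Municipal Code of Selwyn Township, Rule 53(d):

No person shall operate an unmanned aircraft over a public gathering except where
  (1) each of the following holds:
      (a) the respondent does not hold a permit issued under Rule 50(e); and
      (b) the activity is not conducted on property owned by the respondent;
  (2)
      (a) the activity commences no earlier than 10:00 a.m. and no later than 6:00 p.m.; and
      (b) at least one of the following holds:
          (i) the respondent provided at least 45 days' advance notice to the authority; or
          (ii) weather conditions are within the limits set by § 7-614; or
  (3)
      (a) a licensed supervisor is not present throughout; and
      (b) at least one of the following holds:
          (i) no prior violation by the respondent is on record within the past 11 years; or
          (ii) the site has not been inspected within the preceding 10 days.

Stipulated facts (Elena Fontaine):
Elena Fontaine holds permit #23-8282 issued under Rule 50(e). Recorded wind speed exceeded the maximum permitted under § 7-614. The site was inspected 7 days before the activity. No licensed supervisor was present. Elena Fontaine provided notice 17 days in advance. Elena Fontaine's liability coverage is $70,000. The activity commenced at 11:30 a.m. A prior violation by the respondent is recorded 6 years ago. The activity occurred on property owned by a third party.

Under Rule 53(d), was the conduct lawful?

No — unlawful.

(a) not (holds permit) — fails.
(b) not (own property) — met.
(1): F AND T → false.
(a) start within hours — satisfied.
(i) ≥45 days' notice — not satisfied.
(ii) weather ok — not satisfied.
(b): F OR F → false.
(2): T AND F → false.
(a) not (supervisor present) — holds.
(i) no prior violation — not satisfied.
(ii) not (site inspected) — not satisfied.
(b) = F OR F = false.
(3): T AND F → false.
Overall: F OR F OR F → false.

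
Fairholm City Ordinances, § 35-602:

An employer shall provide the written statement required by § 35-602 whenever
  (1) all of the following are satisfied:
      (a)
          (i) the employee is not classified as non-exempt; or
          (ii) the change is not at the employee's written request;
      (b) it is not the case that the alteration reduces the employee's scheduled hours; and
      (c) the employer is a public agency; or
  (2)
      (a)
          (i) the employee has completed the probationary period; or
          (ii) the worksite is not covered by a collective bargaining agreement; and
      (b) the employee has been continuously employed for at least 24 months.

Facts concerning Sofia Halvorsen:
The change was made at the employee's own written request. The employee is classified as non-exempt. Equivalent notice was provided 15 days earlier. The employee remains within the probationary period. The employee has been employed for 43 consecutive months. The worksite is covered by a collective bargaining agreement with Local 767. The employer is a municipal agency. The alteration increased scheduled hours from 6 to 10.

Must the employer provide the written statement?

No — not required.

(i) not (non-exempt) — not satisfied.
(ii) not employee-requested — fails.
(a) = F OR F = false.
(b) not (hours reduced) — satisfied.
(c) public agency — holds.
(1) = F AND T AND T = false.
(i) past probation — fails.
(ii) no CBA — not met.
(a) = F OR F = false.
(b) tenure ≥ 24 mo. — satisfied.
(2): F AND T → false.
Overall: F OR F → false.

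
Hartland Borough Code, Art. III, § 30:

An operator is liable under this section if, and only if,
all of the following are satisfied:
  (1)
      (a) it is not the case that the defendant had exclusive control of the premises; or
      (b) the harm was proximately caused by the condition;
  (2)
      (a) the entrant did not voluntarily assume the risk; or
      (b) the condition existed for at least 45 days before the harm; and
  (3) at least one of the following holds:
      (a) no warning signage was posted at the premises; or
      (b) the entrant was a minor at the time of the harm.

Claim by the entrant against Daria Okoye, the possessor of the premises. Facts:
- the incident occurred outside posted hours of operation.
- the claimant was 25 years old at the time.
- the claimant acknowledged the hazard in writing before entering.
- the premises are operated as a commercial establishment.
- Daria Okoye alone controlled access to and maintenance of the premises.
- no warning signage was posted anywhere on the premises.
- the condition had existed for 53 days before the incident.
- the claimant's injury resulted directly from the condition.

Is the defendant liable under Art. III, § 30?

(a) not (exclusive control) — not satisfied.
(b) proximate cause — holds.
(1) = F OR T = true.
(a) no assumed risk — fails.
(b) condition ≥45 days old — satisfied.
So (2) is satisfied (F OR T).
(a) no signage posted — holds.
(b) entrant a minor — not met.
So (3) is satisfied (T OR F).
So Overall is satisfied (T AND T AND T).

Yes — liable.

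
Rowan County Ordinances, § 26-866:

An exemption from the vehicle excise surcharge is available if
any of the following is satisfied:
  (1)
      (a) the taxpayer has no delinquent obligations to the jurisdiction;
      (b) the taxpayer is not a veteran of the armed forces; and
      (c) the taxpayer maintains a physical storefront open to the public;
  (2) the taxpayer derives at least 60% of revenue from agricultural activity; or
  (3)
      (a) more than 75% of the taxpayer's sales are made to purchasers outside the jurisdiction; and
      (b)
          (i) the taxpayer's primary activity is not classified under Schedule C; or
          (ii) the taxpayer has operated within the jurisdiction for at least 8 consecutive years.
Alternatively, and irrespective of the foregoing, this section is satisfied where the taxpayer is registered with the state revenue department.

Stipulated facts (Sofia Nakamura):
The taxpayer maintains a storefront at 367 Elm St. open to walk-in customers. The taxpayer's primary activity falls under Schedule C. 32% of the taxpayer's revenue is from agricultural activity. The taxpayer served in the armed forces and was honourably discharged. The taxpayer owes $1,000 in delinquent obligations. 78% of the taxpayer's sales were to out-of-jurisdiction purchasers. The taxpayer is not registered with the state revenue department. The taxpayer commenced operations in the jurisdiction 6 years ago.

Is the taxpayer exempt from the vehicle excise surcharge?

No — not exempt.

(a) no delinquency — not satisfied.
(b) not (veteran) — fails.
(c) has storefront — satisfied.
(1) = F AND F AND T = false.
(2) ≥60% agricultural — fails.
(a) >75% out-of-jur. sales — holds.
(i) not (Schedule C activity) — not satisfied.
(ii) ≥ 8 yrs in jurisdiction — not met.
(b) = F OR F = false.
So (3) is not satisfied (T AND F).
Overall = F OR F OR F = false.
Exception (state-registered) — not satisfied.
Result: main false OR exception false → false.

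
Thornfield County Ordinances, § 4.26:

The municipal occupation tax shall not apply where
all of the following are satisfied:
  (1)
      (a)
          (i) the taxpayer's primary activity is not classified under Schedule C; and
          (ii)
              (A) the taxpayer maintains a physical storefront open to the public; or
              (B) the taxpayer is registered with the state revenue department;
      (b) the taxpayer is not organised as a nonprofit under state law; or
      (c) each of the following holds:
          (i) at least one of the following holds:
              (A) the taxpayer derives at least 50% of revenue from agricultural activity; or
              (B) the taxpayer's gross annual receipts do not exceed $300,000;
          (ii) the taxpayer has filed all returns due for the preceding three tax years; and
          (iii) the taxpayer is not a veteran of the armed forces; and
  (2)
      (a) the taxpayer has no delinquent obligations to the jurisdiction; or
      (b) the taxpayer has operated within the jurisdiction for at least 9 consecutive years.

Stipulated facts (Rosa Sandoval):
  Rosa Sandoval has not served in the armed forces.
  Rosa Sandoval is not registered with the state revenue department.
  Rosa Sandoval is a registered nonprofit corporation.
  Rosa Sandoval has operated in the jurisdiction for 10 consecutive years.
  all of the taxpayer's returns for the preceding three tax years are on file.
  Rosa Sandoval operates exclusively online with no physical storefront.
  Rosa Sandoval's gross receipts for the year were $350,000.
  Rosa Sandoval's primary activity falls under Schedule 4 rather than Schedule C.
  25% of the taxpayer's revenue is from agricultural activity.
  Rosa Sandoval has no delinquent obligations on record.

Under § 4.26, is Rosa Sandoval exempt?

(i) not (Schedule C activity) — satisfied.
(A) has storefront — not satisfied.
(B) state-registered — not met.
(ii): F OR F → false.
(a): T AND F → false.
(b) not (nonprofit) — fails.
(A) ≥50% agricultural — not met.
(B) receipts ≤ $300,000 — not satisfied.
(i) = F OR F = false.
(ii) returns current — met.
(iii) not (veteran) — holds.
So (c) is not satisfied (F AND T AND T).
So (1) is not satisfied (F OR F OR F).
(a) no delinquency — holds.
(b) ≥ 9 yrs in jurisdiction — satisfied.
So (2) is satisfied (T OR T).
So Overall is not satisfied (F AND T).

No — not exempt.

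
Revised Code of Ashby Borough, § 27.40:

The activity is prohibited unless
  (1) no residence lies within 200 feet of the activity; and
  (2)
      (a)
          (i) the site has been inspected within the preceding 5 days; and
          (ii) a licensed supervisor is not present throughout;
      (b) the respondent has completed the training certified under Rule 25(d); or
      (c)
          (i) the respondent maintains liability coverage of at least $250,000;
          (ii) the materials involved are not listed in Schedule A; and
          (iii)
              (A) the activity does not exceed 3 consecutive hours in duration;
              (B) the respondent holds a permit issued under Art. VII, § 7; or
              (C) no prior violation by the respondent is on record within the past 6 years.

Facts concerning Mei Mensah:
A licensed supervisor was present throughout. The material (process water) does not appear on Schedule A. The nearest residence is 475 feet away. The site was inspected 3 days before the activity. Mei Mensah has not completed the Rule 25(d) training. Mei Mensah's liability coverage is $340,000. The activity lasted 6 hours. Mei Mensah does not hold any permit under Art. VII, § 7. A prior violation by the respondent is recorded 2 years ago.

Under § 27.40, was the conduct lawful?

(1) no residence in 200 ft — met.
(i) site inspected — holds.
(ii) not (supervisor present) — not satisfied.
(a): T AND F → false.
(b) training certified — fails.
(i) coverage ≥ $250,000 — satisfied.
(ii) not (Schedule A material) — holds.
(A) ≤ 3 hrs duration — not satisfied.
(B) holds permit — not met.
(C) no prior violation — not met.
So (iii) is not satisfied (F OR F OR F).
So (c) is not satisfied (T AND T AND F).
So (2) is not satisfied (F OR F OR F).
So Overall is not satisfied (T AND F).

No — unlawful.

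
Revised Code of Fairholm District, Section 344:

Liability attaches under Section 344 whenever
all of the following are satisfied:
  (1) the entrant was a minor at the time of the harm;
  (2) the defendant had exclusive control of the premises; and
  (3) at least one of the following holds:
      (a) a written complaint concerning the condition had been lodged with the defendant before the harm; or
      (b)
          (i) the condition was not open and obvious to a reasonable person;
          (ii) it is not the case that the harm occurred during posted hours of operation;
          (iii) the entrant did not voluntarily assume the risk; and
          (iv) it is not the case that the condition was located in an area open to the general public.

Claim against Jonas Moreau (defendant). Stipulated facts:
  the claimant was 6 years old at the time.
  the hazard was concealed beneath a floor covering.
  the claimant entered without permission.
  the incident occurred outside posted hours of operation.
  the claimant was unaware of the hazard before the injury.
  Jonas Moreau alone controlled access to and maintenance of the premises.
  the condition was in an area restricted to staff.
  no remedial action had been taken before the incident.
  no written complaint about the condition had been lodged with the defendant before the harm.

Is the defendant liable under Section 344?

Yes — liable.

(1) entrant a minor — holds.
(2) exclusive control — met.
(a) complaint lodged — not satisfied.
(i) not open/obvious — holds.
(ii) not (during posted hours) — met.
(iii) no assumed risk — met.
(iv) not (public area) — holds.
So (b) is satisfied (T AND T AND T AND T).
So (3) is satisfied (F OR T).
Overall: T AND T AND T → true.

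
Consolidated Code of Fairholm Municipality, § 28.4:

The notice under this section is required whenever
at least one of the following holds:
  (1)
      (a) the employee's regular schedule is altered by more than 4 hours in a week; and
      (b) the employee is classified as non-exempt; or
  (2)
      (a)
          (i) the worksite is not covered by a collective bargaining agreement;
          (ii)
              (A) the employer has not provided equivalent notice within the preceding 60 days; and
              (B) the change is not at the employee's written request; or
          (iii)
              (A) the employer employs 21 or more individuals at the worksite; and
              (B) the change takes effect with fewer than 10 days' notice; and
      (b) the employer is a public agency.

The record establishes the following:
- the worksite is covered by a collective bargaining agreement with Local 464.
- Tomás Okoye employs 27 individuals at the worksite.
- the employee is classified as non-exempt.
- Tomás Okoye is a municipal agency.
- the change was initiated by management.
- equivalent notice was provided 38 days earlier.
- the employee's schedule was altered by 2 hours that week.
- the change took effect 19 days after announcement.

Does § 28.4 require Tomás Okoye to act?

(a) schedule shift > 4h — fails.
(b) non-exempt — met.
(1) = F AND T = false.
(i) no CBA — not met.
(A) no recent notice — fails.
(B) not employee-requested — satisfied.
(ii): F AND T → false.
(A) ≥ 21 at site — holds.
(B) < 10 days' notice — fails.
(iii) = T AND F = false.
(a): F OR F OR F → false.
(b) public agency — holds.
(2): F AND T → false.
Overall: F OR F → false.

No — not required.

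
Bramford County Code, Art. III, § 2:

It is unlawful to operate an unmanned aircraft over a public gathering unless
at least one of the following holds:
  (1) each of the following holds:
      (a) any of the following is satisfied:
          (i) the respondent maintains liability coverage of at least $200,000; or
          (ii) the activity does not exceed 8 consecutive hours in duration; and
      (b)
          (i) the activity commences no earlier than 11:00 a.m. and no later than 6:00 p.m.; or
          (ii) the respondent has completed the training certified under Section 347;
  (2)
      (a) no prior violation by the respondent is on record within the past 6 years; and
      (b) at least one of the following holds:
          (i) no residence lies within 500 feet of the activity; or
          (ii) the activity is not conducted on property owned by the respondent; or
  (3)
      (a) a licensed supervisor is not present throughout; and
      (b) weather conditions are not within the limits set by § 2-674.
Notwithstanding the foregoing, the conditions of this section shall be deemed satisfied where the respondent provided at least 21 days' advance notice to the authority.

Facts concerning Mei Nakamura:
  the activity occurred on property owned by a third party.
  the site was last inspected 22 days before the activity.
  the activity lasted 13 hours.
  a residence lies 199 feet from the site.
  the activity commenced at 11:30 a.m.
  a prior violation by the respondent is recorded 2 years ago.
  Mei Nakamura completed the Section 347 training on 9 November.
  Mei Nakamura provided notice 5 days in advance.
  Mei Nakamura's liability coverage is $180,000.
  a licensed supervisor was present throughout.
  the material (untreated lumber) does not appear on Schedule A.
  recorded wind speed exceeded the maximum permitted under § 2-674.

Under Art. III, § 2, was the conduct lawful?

No — unlawful.

(i) coverage ≥ $200,000 — not satisfied.
(ii) ≤ 8 hrs duration — fails.
So (a) is not satisfied (F OR F).
(i) start within hours — met.
(ii) training certified — met.
(b) = T OR T = true.
(1) = F AND T = false.
(a) no prior violation — not met.
(i) no residence in 500 ft — not met.
(ii) not (own property) — satisfied.
(b) = F OR T = true.
(2) = F AND T = false.
(a) not (supervisor present) — not satisfied.
(b) not (weather ok) — met.
(3) = F AND T = false.
Overall = F OR F OR F = false.
Exception (≥21 days' notice) — not satisfied.
Result: main false OR exception false → false.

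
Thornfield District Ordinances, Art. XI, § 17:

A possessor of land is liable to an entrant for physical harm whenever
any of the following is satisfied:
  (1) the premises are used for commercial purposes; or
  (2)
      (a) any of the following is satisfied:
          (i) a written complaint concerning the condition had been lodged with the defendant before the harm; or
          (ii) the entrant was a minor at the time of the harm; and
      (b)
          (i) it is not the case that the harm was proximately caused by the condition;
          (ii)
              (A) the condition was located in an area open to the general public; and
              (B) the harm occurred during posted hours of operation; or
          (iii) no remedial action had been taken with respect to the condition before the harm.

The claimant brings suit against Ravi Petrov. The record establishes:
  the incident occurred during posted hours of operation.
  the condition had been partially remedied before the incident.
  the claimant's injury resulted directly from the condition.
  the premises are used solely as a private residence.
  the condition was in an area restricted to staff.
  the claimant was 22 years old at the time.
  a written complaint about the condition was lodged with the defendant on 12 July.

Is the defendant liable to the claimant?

No — not liable.

(1) commercial use — not satisfied.
(i) complaint lodged — met.
(ii) entrant a minor — fails.
So (a) is satisfied (T OR F).
(i) not (proximate cause) — fails.
(A) public area — fails.
(B) during posted hours — satisfied.
(ii): F AND T → false.
(iii) no remedial action — not met.
(b) = F OR F OR F = false.
So (2) is not satisfied (T AND F).
Overall = F OR F = false.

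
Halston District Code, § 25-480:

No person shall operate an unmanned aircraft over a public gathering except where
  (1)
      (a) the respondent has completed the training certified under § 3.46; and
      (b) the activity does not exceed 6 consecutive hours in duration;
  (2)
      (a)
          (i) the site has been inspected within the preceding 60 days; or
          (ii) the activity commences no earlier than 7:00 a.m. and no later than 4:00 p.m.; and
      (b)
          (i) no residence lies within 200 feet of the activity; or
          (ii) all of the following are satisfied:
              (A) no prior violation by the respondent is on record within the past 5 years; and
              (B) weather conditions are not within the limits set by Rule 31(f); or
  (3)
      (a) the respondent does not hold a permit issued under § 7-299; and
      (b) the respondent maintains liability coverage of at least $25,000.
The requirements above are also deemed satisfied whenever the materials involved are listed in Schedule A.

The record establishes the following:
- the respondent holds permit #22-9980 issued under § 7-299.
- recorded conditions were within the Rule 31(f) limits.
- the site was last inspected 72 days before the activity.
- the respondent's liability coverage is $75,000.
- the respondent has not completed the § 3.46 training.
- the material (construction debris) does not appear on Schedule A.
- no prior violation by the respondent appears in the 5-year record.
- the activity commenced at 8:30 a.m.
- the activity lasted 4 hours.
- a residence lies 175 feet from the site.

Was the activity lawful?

No — unlawful.

(a) training certified — not satisfied.
(b) ≤ 6 hrs duration — holds.
So (1) is not satisfied (F AND T).
(i) site inspected — not met.
(ii) start within hours — met.
(a) = F OR T = true.
(i) no residence in 200 ft — not satisfied.
(A) no prior violation — satisfied.
(B) not (weather ok) — fails.
(ii) = T AND F = false.
(b) = F OR F = false.
(2): T AND F → false.
(a) not (holds permit) — not satisfied.
(b) coverage ≥ $25,000 — satisfied.
(3): F AND T → false.
So Overall is not satisfied (F OR F OR F).
Exception (Schedule A material) — not satisfied.
Result: main false OR exception false → false.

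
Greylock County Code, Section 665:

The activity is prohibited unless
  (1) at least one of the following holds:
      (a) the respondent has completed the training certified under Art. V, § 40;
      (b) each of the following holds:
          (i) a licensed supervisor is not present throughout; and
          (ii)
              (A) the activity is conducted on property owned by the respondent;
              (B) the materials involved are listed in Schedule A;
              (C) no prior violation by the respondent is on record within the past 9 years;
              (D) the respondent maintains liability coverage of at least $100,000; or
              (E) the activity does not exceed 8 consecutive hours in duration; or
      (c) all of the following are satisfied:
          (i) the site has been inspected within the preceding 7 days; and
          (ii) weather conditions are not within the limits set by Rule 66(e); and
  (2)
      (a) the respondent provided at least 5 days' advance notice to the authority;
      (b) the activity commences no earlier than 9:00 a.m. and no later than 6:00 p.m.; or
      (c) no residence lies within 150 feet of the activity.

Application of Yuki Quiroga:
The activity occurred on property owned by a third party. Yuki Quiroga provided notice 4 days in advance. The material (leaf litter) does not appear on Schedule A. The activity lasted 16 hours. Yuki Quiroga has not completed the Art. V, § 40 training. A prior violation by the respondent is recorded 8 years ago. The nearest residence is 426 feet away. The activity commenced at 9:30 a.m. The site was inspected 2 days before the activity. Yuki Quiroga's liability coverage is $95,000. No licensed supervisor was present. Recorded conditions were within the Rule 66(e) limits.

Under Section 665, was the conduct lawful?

No — unlawful.

(a) training certified — not satisfied.
(i) not (supervisor present) — satisfied.
(A) own property — fails.
(B) Schedule A material — not met.
(C) no prior violation — fails.
(D) coverage ≥ $100,000 — not satisfied.
(E) ≤ 8 hrs duration — not satisfied.
So (ii) is not satisfied (F OR F OR F OR F OR F).
So (b) is not satisfied (T AND F).
(i) site inspected — holds.
(ii) not (weather ok) — not satisfied.
(c): T AND F → false.
(1) = F OR F OR F = false.
(a) ≥5 days' notice — not satisfied.
(b) start within hours — satisfied.
(c) no residence in 150 ft — holds.
(2) = F OR T OR T = true.
So Overall is not satisfied (F AND T).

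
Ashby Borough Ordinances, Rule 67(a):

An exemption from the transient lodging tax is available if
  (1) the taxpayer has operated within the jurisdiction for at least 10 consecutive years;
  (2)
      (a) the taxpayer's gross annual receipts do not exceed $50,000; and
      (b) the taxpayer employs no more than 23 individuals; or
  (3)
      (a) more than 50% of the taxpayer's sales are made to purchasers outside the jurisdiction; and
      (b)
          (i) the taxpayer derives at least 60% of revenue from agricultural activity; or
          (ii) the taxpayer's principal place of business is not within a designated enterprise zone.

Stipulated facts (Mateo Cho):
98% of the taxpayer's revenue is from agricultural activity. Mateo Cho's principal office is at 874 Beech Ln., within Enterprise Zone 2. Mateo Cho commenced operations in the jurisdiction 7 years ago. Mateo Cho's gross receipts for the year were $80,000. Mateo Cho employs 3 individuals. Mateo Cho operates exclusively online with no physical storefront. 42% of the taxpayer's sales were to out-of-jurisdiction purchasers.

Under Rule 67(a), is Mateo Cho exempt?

No — not exempt.

(1) ≥ 10 yrs in jurisdiction — not satisfied.
(a) receipts ≤ $50,000 — not satisfied.
(b) ≤ 23 employees — satisfied.
(2) = F AND T = false.
(a) >50% out-of-jur. sales — fails.
(i) ≥60% agricultural — holds.
(ii) not (in enterprise zone) — fails.
So (b) is satisfied (T OR F).
(3): F AND T → false.
So Overall is not satisfied (F OR F OR F).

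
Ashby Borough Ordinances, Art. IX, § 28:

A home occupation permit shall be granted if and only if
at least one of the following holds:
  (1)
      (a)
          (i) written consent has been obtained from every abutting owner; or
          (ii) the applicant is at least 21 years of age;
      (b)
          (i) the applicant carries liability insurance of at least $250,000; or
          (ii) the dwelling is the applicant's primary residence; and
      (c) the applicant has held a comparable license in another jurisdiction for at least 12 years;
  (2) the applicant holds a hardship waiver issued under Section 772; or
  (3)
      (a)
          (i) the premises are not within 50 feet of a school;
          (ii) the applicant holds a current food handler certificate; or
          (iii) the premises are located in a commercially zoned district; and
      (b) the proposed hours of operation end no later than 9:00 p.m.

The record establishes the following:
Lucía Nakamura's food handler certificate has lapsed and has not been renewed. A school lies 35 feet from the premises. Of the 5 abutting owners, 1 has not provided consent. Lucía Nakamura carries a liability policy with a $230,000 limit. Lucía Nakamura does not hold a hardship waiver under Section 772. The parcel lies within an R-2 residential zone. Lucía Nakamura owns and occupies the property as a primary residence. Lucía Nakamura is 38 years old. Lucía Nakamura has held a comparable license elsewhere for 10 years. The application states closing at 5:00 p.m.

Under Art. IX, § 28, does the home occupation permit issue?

(i) all abutters consent — fails.
(ii) age ≥ 21 — met.
(a): F OR T → true.
(i) insurance ≥ $250,000 — not met.
(ii) primary residence — satisfied.
So (b) is satisfied (F OR T).
(c) prior license ≥ 12 yr — not met.
So (1) is not satisfied (T AND T AND F).
(2) hardship waiver — fails.
(i) ≥50 ft from school — fails.
(ii) food handler cert. — not met.
(iii) commercially zoned — not met.
(a) = F OR F OR F = false.
(b) closes by 9 p.m. — met.
(3) = F AND T = false.
So Overall is not satisfied (F OR F OR F).

No — denied.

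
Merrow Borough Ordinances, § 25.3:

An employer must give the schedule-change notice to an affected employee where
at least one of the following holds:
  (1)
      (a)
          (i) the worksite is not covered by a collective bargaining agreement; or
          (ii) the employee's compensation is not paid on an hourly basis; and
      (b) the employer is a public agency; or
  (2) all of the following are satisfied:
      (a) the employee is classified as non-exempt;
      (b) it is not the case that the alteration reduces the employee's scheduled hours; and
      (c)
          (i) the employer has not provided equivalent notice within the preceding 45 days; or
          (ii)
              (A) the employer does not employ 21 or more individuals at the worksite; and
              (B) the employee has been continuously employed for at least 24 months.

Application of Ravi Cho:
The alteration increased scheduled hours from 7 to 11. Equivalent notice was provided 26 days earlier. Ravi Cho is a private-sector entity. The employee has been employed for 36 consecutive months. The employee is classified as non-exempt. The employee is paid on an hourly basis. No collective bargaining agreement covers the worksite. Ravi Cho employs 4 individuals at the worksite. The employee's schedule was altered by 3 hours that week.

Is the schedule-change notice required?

Yes — required.

(i) no CBA — met.
(ii) not (hourly-paid) — not met.
(a) = T OR F = true.
(b) public agency — not satisfied.
(1) = T AND F = false.
(a) non-exempt — met.
(b) not (hours reduced) — holds.
(i) no recent notice — not satisfied.
(A) not (≥ 21 at site) — met.
(B) tenure ≥ 24 mo. — holds.
(ii) = T AND T = true.
(c) = F OR T = true.
(2) = T AND T AND T = true.
Overall: F OR T → true.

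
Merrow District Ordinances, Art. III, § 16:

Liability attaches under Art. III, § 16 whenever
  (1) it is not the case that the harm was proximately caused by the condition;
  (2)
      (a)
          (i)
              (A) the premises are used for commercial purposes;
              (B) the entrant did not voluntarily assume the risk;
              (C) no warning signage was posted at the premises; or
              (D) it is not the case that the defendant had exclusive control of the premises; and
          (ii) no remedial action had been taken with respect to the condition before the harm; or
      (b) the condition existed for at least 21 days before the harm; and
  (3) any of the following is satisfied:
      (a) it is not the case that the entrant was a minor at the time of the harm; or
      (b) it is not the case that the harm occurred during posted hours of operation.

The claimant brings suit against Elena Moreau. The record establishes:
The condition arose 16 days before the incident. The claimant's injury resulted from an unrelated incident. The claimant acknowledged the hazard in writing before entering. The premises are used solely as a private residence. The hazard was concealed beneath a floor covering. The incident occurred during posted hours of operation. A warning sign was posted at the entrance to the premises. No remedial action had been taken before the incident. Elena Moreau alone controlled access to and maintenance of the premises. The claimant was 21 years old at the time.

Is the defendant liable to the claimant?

(1) not (proximate cause) — met.
(A) commercial use — fails.
(B) no assumed risk — fails.
(C) no signage posted — not met.
(D) not (exclusive control) — not satisfied.
(i) = F OR F OR F OR F = false.
(ii) no remedial action — met.
So (a) is not satisfied (F AND T).
(b) condition ≥21 days old — not satisfied.
So (2) is not satisfied (F OR F).
(a) not (entrant a minor) — satisfied.
(b) not (during posted hours) — not met.
So (3) is satisfied (T OR F).
So Overall is not satisfied (T AND F AND T).

No — not liable.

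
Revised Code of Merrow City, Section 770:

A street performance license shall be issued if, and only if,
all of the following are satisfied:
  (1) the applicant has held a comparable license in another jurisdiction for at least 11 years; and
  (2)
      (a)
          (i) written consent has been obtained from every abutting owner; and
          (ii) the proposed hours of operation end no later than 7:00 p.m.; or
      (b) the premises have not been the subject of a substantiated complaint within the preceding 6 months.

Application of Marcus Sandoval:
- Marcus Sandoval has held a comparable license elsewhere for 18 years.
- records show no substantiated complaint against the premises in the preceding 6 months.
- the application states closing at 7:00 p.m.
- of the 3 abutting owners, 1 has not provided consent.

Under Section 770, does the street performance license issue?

Yes — granted.

(1) prior license ≥ 11 yr — met.
(i) all abutters consent — not met.
(ii) closes by 7 p.m. — met.
(a) = F AND T = false.
(b) no complaint in 6 mo. — holds.
(2) = F OR T = true.
Overall: T AND T → true.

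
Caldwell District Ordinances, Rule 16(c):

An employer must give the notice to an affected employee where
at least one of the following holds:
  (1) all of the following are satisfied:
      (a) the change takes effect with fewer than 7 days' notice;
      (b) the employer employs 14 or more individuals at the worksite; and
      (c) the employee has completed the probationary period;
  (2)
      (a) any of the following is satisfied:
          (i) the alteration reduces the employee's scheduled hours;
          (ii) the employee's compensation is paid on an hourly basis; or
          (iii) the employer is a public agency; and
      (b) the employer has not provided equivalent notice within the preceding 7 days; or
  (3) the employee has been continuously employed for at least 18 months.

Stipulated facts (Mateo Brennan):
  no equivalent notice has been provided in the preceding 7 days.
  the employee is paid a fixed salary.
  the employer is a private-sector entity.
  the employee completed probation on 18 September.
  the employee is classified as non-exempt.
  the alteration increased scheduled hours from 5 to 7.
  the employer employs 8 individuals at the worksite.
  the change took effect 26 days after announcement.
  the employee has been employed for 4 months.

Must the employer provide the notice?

(a) < 7 days' notice — not satisfied.
(b) ≥ 14 at site — not satisfied.
(c) past probation — satisfied.
(1) = F AND F AND T = false.
(i) hours reduced — not met.
(ii) hourly-paid — not satisfied.
(iii) public agency — not met.
(a) = F OR F OR F = false.
(b) no recent notice — met.
So (2) is not satisfied (F AND T).
(3) tenure ≥ 18 mo. — not satisfied.
So Overall is not satisfied (F OR F OR F).

No — not required.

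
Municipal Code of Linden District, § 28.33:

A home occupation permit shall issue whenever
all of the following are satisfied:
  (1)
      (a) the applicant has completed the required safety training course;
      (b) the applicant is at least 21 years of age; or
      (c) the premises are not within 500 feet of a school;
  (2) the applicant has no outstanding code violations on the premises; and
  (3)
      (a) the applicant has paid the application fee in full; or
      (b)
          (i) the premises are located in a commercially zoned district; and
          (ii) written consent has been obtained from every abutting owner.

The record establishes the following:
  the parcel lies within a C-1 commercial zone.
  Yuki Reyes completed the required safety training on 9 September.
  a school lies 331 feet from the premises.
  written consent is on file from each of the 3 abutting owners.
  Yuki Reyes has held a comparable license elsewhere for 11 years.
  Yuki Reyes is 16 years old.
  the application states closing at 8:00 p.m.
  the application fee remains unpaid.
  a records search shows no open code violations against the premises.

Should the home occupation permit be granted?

Yes — granted.

(a) safety training — satisfied.
(b) age ≥ 21 — not satisfied.
(c) ≥500 ft from school — fails.
So (1) is satisfied (T OR F OR F).
(2) no code violations — met.
(a) fee paid — not met.
(i) commercially zoned — met.
(ii) all abutters consent — met.
(b) = T AND T = true.
(3) = F OR T = true.
Overall: T AND T AND T → true.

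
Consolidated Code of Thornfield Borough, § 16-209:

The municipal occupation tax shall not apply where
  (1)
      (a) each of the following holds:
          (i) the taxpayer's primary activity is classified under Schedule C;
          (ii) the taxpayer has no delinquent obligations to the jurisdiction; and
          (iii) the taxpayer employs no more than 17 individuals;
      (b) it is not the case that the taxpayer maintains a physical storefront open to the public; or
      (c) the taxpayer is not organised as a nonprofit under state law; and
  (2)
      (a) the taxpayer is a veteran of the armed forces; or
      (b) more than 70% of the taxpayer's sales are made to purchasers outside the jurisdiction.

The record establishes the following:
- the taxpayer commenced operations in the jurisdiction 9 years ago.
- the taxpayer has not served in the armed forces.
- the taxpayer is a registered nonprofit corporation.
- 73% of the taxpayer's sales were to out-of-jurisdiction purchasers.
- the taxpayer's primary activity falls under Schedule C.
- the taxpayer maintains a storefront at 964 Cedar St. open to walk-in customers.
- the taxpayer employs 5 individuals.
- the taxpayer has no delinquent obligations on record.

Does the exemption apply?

Yes — exempt.

(i) Schedule C activity — met.
(ii) no delinquency — holds.
(iii) ≤ 17 employees — met.
(a): T AND T AND T → true.
(b) not (has storefront) — not satisfied.
(c) not (nonprofit) — not met.
So (1) is satisfied (T OR F OR F).
(a) veteran — not satisfied.
(b) >70% out-of-jur. sales — met.
So (2) is satisfied (F OR T).
Overall = T AND T = true.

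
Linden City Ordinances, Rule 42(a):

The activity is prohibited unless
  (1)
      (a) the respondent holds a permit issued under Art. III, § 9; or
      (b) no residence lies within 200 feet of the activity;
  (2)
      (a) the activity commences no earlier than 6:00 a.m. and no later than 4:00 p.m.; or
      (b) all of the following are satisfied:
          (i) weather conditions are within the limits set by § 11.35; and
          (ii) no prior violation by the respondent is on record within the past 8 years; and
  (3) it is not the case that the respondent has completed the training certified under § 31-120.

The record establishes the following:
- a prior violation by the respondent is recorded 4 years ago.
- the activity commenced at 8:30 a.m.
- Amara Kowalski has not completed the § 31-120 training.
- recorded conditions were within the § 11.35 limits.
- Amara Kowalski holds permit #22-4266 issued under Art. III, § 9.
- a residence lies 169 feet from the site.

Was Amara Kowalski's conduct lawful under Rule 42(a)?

Yes — lawful.

(a) holds permit — met.
(b) no residence in 200 ft — not satisfied.
So (1) is satisfied (T OR F).
(a) start within hours — holds.
(i) weather ok — holds.
(ii) no prior violation — fails.
So (b) is not satisfied (T AND F).
So (2) is satisfied (T OR F).
(3) not (training certified) — met.
So Overall is satisfied (T AND T AND T).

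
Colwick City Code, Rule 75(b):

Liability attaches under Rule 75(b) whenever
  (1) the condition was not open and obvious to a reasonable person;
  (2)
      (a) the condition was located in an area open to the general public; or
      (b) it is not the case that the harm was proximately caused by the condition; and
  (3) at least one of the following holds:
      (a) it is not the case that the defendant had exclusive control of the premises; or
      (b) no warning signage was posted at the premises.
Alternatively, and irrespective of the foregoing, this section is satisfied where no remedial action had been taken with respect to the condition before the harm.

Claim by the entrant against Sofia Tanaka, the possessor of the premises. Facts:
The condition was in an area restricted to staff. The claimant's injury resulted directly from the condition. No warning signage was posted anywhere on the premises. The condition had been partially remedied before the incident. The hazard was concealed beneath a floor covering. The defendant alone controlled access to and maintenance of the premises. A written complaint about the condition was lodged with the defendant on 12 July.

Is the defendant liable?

(1) not open/obvious — satisfied.
(a) public area — not satisfied.
(b) not (proximate cause) — fails.
So (2) is not satisfied (F OR F).
(a) not (exclusive control) — fails.
(b) no signage posted — satisfied.
So (3) is satisfied (F OR T).
Overall = T AND F AND T = false.
Exception (no remedial action) — not satisfied.
Result: main false OR exception false → false.

No — not liable.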